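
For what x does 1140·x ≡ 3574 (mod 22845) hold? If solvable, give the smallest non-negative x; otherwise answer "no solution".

gcd(1140, 22845):
22845 = 20×1140 + 45
1140 = 25×45 + 15
45 = 3×15 + 0
gcd = 15, but 15 ∤ 3574, so the congruence has no solution.

no solution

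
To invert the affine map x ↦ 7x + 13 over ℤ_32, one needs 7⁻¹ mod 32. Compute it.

23

Extended Euclidean algorithm:
32 = 4×7 + 4
7 = 1×4 + 3
4 = 1×3 + 1
3 = 3×1 + 0
The gcd is 1. Working backward:
1 = 4 − 3
1 = −7 + 2·4
1 = 2·32 − 9·7
Hence 7⁻¹ ≡ -9 ≡ 23 (mod 32).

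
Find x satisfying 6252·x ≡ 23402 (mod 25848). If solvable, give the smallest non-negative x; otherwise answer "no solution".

no solution

gcd(6252, 25848):
25848 = 4*6252 + 840
6252 = 7*840 + 372
840 = 2*372 + 96
372 = 3*96 + 84
96 = 1*84 + 12
84 = 7*12 + 0
gcd = 12, but 12 ∤ 23402, so the congruence has no solution.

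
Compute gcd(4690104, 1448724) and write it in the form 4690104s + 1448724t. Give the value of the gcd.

12

Euclidean algorithm:
4690104 = 3·1448724 + 343932
1448724 = 4·343932 + 72996
343932 = 4·72996 + 51948
72996 = 1·51948 + 21048
51948 = 2·21048 + 9852
21048 = 2·9852 + 1344
9852 = 7·1344 + 444
1344 = 3·444 + 12
444 = 37·12 + 0
gcd(4690104, 1448724) = 12.
Working backward:
12 = 1344 − 3·444
12 = −3·9852 + 22·1344
12 = 22·21048 − 47·9852
12 = −47·51948 + 116·21048
12 = 116·72996 − 163·51948
12 = −163·343932 + 768·72996
12 = 768·1448724 − 3235·343932
12 = −3235·4690104 + 10473·1448724
So 12 = (-3235)·4690104 + (10473)·1448724.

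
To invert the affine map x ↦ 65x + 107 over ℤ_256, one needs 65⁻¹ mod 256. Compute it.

193

Extended Euclidean algorithm:
256 = 3*65 + 61
65 = 1*61 + 4
61 = 15*4 + 1
4 = 4*1 + 0
Since gcd(65, 256) = 1, back-substitute to write 1 as a combination:
1 = 61 − 15·4
1 = −15·65 + 16·61
1 = 16·256 − 63·65
Thus 65·(-63) ≡ 1 (mod 256); reducing, -63 mod 256 = 193.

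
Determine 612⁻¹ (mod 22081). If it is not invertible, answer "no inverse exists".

21179

Extended Euclidean algorithm:
22081 = 36·612 + 49
612 = 12·49 + 24
49 = 2·24 + 1
24 = 24·1 + 0
gcd = 1, so the inverse exists. Back-substitute:
1 = 49 − 2·24
1 = −2·612 + 25·49
1 = 25·22081 − 902·612
Hence 612⁻¹ ≡ -902 ≡ 21179 (mod 22081).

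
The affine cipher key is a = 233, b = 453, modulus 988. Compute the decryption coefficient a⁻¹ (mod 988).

441

Run Euclid on (988, 233):
988 = 4·233 + 56
233 = 4·56 + 9
56 = 6·9 + 2
9 = 4·2 + 1
2 = 2·1 + 0
The gcd is 1. Working backward:
1 = 9 − 4·2
1 = −4·56 + 25·9
1 = 25·233 − 104·56
1 = −104·988 + 441·233
So 233·441 ≡ 1 (mod 988).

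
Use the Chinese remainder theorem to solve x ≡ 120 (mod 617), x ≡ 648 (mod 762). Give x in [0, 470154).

Write x = 120 + 617·k. Then 617·k ≡ 648 − 120 ≡ 528 (mod 762).
Need 617⁻¹ mod 762. Extended Euclid on (762, 617):
762 = 1·617 + 145
617 = 4·145 + 37
145 = 3·37 + 34
37 = 1·34 + 3
34 = 11·3 + 1
3 = 3·1 + 0
Back-substitute:
1 = 34 − 11·3
1 = −11·37 + 12·34
1 = 12·145 − 47·37
1 = −47·617 + 200·145
1 = 200·762 − 247·617
617⁻¹ ≡ 515 (mod 762), so k ≡ 515·528 ≡ 648 (mod 762).
x = 120 + 617·648 = 399936.

399936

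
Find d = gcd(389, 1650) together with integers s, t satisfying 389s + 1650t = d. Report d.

1

Euclidean algorithm:
1650 = 4·389 + 94
389 = 4·94 + 13
94 = 7·13 + 3
13 = 4·3 + 1
3 = 3·1 + 0
gcd(389, 1650) = 1.
Working backward:
1 = 13 − 4·3
1 = −4·94 + 29·13
1 = 29·389 − 120·94
1 = −120·1650 + 509·389
So 1 = (-120)·1650 + (509)·389.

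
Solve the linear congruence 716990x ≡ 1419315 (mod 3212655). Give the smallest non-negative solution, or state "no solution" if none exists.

210333

First find gcd(716990, 3212655):
3212655 = 4*716990 + 344695
716990 = 2*344695 + 27600
344695 = 12*27600 + 13495
27600 = 2*13495 + 610
13495 = 22*610 + 75
610 = 8*75 + 10
75 = 7*10 + 5
10 = 2*5 + 0
gcd = 5 and 5 | 1419315, so solutions exist. Divide through by 5: 143398x ≡ 283863 (mod 642531).
Now find 143398⁻¹ mod 642531:
642531 = 4×143398 + 68939
143398 = 2×68939 + 5520
68939 = 12×5520 + 2699
5520 = 2×2699 + 122
2699 = 22×122 + 15
122 = 8×15 + 2
15 = 7×2 + 1
2 = 2×1 + 0
Back-substitute:
1 = 15 − 7·2
1 = −7·122 + 57·15
1 = 57·2699 − 1261·122
1 = −1261·5520 + 2579·2699
1 = 2579·68939 − 32209·5520
1 = −32209·143398 + 66997·68939
1 = 66997·642531 − 300197·143398
So 143398·(-300197) ≡ 1 (mod 642531), i.e. 143398⁻¹ ≡ 342334.
Then x ≡ 342334·283863 ≡ 210333 (mod 642531); the smallest non-negative solution is x = 210333.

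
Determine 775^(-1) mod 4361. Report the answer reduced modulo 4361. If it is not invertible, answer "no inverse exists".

332

Extended Euclidean algorithm:
4361 = 5·775 + 486
775 = 1·486 + 289
486 = 1·289 + 197
289 = 1·197 + 92
197 = 2·92 + 13
92 = 7·13 + 1
13 = 13·1 + 0
The gcd is 1. Working backward:
1 = 92 − 7·13
1 = −7·197 + 15·92
1 = 15·289 − 22·197
1 = −22·486 + 37·289
1 = 37·775 − 59·486
1 = −59·4361 + 332·775
So 775·332 ≡ 1 (mod 4361).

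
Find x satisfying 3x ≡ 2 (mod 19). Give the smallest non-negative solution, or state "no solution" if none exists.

First find gcd(3, 19):
19 = 6×3 + 1
3 = 3×1 + 0
gcd = 1, so a unique solution mod 19 exists.
Back-substitute for the Bézout coefficients:
1 = 19 − 6·3
So 3·(-6) ≡ 1 (mod 19), giving 3⁻¹ ≡ 13.
x ≡ 3⁻¹·2 ≡ 13·2 ≡ 7 (mod 19).

7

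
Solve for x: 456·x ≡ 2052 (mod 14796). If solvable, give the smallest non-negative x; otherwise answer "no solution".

621

First find gcd(456, 14796):
14796 = 32×456 + 204
456 = 2×204 + 48
204 = 4×48 + 12
48 = 4×12 + 0
gcd = 12 and 12 | 2052, so solutions exist. Divide through by 12: 38x ≡ 171 (mod 1233).
Now find 38⁻¹ mod 1233:
1233 = 32·38 + 17
38 = 2·17 + 4
17 = 4·4 + 1
4 = 4·1 + 0
Back-substitute:
1 = 17 − 4·4
1 = −4·38 + 9·17
1 = 9·1233 − 292·38
So 38·(-292) ≡ 1 (mod 1233), i.e. 38⁻¹ ≡ 941.
Then x ≡ 941·171 ≡ 621 (mod 1233); the smallest non-negative solution is x = 621.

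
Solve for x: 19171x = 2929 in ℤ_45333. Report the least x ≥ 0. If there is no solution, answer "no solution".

24718

First find gcd(19171, 45333):
45333 = 2*19171 + 6991
19171 = 2*6991 + 5189
6991 = 1*5189 + 1802
5189 = 2*1802 + 1585
1802 = 1*1585 + 217
1585 = 7*217 + 66
217 = 3*66 + 19
66 = 3*19 + 9
19 = 2*9 + 1
9 = 9*1 + 0
gcd = 1, so a unique solution mod 45333 exists.
Back-substitute for the Bézout coefficients:
1 = 19 − 2·9
1 = −2·66 + 7·19
1 = 7·217 − 23·66
1 = −23·1585 + 168·217
1 = 168·1802 − 191·1585
1 = −191·5189 + 550·1802
1 = 550·6991 − 741·5189
1 = −741·19171 + 2032·6991
1 = 2032·45333 − 4805·19171
So 19171·(-4805) ≡ 1 (mod 45333), giving 19171⁻¹ ≡ 40528.
x ≡ 19171⁻¹·2929 ≡ 40528·2929 ≡ 24718 (mod 45333).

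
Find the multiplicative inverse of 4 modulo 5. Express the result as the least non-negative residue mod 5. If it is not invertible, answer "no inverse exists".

gcd(5, 4) by repeated division:
5 = 1×4 + 1
4 = 4×1 + 0
The gcd is 1. Working backward:
1 = 5 − 4
Hence 4⁻¹ ≡ -1 ≡ 4 (mod 5).

4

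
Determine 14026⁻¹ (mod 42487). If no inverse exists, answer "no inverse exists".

25139

gcd(42487, 14026) by repeated division:
42487 = 3×14026 + 409
14026 = 34×409 + 120
409 = 3×120 + 49
120 = 2×49 + 22
49 = 2×22 + 5
22 = 4×5 + 2
5 = 2×2 + 1
2 = 2×1 + 0
gcd = 1, so the inverse exists. Back-substitute:
1 = 5 − 2·2
1 = −2·22 + 9·5
1 = 9·49 − 20·22
1 = −20·120 + 49·49
1 = 49·409 − 167·120
1 = −167·14026 + 5727·409
1 = 5727·42487 − 17348·14026
So 14026·(-17348) ≡ 1 (mod 42487), and -17348 ≡ 25139 (mod 42487).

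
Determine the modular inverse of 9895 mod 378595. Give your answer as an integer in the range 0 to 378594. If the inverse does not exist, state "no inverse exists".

Euclidean algorithm on 378595, 9895:
378595 = 38×9895 + 2585
9895 = 3×2585 + 2140
2585 = 1×2140 + 445
2140 = 4×445 + 360
445 = 1×360 + 85
360 = 4×85 + 20
85 = 4×20 + 5
20 = 4×5 + 0
gcd(9895, 378595) = 5 ≠ 1, so 9895 has no multiplicative inverse modulo 378595.

no inverse exists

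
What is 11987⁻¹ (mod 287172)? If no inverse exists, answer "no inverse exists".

7235

Extended Euclidean algorithm:
287172 = 23·11987 + 11471
11987 = 1·11471 + 516
11471 = 22·516 + 119
516 = 4·119 + 40
119 = 2·40 + 39
40 = 1·39 + 1
39 = 39·1 + 0
Since gcd(11987, 287172) = 1, back-substitute to write 1 as a combination:
1 = 40 − 39
1 = −119 + 3·40
1 = 3·516 − 13·119
1 = −13·11471 + 289·516
1 = 289·11987 − 302·11471
1 = −302·287172 + 7235·11987
So 11987·7235 ≡ 1 (mod 287172).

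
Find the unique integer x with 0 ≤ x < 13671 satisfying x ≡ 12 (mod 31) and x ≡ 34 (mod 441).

Write x = 12 + 31·k. Then 31·k ≡ 34 − 12 ≡ 22 (mod 441).
Need 31⁻¹ mod 441. Extended Euclid on (441, 31):
441 = 14*31 + 7
31 = 4*7 + 3
7 = 2*3 + 1
3 = 3*1 + 0
Back-substitute:
1 = 7 − 2·3
1 = −2·31 + 9·7
1 = 9·441 − 128·31
31⁻¹ ≡ 313 (mod 441), so k ≡ 313·22 ≡ 271 (mod 441).
x = 12 + 31·271 = 8413.

8413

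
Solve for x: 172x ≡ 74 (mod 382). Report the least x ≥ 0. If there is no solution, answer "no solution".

First find gcd(172, 382):
382 = 2*172 + 38
172 = 4*38 + 20
38 = 1*20 + 18
20 = 1*18 + 2
18 = 9*2 + 0
gcd = 2 and 2 | 74, so solutions exist. Divide through by 2: 86x ≡ 37 (mod 191).
Now find 86⁻¹ mod 191:
191 = 2×86 + 19
86 = 4×19 + 10
19 = 1×10 + 9
10 = 1×9 + 1
9 = 9×1 + 0
Back-substitute:
1 = 10 − 9
1 = −19 + 2·10
1 = 2·86 − 9·19
1 = −9·191 + 20·86
So 86⁻¹ ≡ 20 (mod 191).
Then x ≡ 20·37 ≡ 167 (mod 191); the smallest non-negative solution is x = 167.

167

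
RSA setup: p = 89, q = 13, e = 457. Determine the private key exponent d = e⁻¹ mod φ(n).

409

φ(n) = (p−1)(q−1) = 88·12 = 1056.
Need d with 457·d ≡ 1 (mod 1056). Apply the extended Euclidean algorithm:
1056 = 2·457 + 142
457 = 3·142 + 31
142 = 4·31 + 18
31 = 1·18 + 13
18 = 1·13 + 5
13 = 2·5 + 3
5 = 1·3 + 2
3 = 1·2 + 1
2 = 2·1 + 0
Back-substitute:
1 = 3 − 2
1 = −5 + 2·3
1 = 2·13 − 5·5
1 = −5·18 + 7·13
1 = 7·31 − 12·18
1 = −12·142 + 55·31
1 = 55·457 − 177·142
1 = −177·1056 + 409·457
So 457·409 ≡ 1 (mod 1056), hence d = 409.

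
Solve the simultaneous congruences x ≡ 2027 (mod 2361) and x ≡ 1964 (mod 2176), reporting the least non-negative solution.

Write x = 2027 + 2361·k. Then 2361·k ≡ 1964 − 2027 ≡ 2113 (mod 2176).
Need 2361⁻¹ mod 2176. Extended Euclid on (2176, 185):
2176 = 11*185 + 141
185 = 1*141 + 44
141 = 3*44 + 9
44 = 4*9 + 8
9 = 1*8 + 1
8 = 8*1 + 0
Back-substitute:
1 = 9 − 8
1 = −44 + 5·9
1 = 5·141 − 16·44
1 = −16·185 + 21·141
1 = 21·2176 − 247·185
2361⁻¹ ≡ 1929 (mod 2176), so k ≡ 1929·2113 ≡ 329 (mod 2176).
x = 2027 + 2361·329 = 778796.

778796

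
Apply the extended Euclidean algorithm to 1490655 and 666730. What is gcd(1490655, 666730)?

Repeated division:
1490655 = 2×666730 + 157195
666730 = 4×157195 + 37950
157195 = 4×37950 + 5395
37950 = 7×5395 + 185
5395 = 29×185 + 30
185 = 6×30 + 5
30 = 6×5 + 0
gcd(1490655, 666730) = 5.
Back-substituting:
5 = 185 − 6·30
5 = −6·5395 + 175·185
5 = 175·37950 − 1231·5395
5 = −1231·157195 + 5099·37950
5 = 5099·666730 − 21627·157195
5 = −21627·1490655 + 48353·666730
So 5 = (-21627)·1490655 + (48353)·666730.

5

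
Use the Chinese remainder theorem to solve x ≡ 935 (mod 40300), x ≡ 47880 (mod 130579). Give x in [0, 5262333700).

4537015235

Write x = 935 + 40300·k. Then 40300·k ≡ 47880 − 935 ≡ 46945 (mod 130579).
Need 40300⁻¹ mod 130579. Extended Euclid on (130579, 40300):
130579 = 3*40300 + 9679
40300 = 4*9679 + 1584
9679 = 6*1584 + 175
1584 = 9*175 + 9
175 = 19*9 + 4
9 = 2*4 + 1
4 = 4*1 + 0
Back-substitute:
1 = 9 − 2·4
1 = −2·175 + 39·9
1 = 39·1584 − 353·175
1 = −353·9679 + 2157·1584
1 = 2157·40300 − 8981·9679
1 = −8981·130579 + 29100·40300
40300⁻¹ ≡ 29100 (mod 130579), so k ≡ 29100·46945 ≡ 112581 (mod 130579).
x = 935 + 40300·112581 = 4537015235.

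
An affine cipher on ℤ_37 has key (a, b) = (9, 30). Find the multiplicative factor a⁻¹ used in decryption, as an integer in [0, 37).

33

Extended Euclidean algorithm:
37 = 4*9 + 1
9 = 9*1 + 0
Since gcd(9, 37) = 1, back-substitute to write 1 as a combination:
1 = 37 − 4·9
Thus 9·(-4) ≡ 1 (mod 37); reducing, -4 mod 37 = 33.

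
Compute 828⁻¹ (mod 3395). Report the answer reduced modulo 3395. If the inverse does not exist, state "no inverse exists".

1677

Extended Euclidean algorithm:
3395 = 4·828 + 83
828 = 9·83 + 81
83 = 1·81 + 2
81 = 40·2 + 1
2 = 2·1 + 0
Since gcd(828, 3395) = 1, back-substitute to write 1 as a combination:
1 = 81 − 40·2
1 = −40·83 + 41·81
1 = 41·828 − 409·83
1 = −409·3395 + 1677·828
So 828·1677 ≡ 1 (mod 3395).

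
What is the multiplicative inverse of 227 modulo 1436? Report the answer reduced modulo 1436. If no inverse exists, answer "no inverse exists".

Apply the Euclidean algorithm to 1436 and 227:
1436 = 6×227 + 74
227 = 3×74 + 5
74 = 14×5 + 4
5 = 1×4 + 1
4 = 4×1 + 0
The gcd is 1. Working backward:
1 = 5 − 4
1 = −74 + 15·5
1 = 15·227 − 46·74
1 = −46·1436 + 291·227
So 227·291 ≡ 1 (mod 1436).

291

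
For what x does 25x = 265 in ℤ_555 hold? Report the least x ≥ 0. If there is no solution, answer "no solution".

55

First find gcd(25, 555):
555 = 22·25 + 5
25 = 5·5 + 0
gcd = 5 and 5 | 265, so solutions exist. Divide through by 5: 5x ≡ 53 (mod 111).
Now find 5⁻¹ mod 111:
111 = 22*5 + 1
5 = 5*1 + 0
Back-substitute:
1 = 111 − 22·5
So 5·(-22) ≡ 1 (mod 111), i.e. 5⁻¹ ≡ 89.
Then x ≡ 89·53 ≡ 55 (mod 111); the smallest non-negative solution is x = 55.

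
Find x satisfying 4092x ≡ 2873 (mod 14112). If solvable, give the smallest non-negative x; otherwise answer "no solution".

gcd(4092, 14112):
14112 = 3·4092 + 1836
4092 = 2·1836 + 420
1836 = 4·420 + 156
420 = 2·156 + 108
156 = 1·108 + 48
108 = 2·48 + 12
48 = 4·12 + 0
gcd = 12, but 12 ∤ 2873, so the congruence has no solution.

no solution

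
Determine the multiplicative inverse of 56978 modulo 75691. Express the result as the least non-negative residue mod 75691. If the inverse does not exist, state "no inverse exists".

Apply the Euclidean algorithm to 75691 and 56978:
75691 = 1*56978 + 18713
56978 = 3*18713 + 839
18713 = 22*839 + 255
839 = 3*255 + 74
255 = 3*74 + 33
74 = 2*33 + 8
33 = 4*8 + 1
8 = 8*1 + 0
gcd = 1, so the inverse exists. Back-substitute:
1 = 33 − 4·8
1 = −4·74 + 9·33
1 = 9·255 − 31·74
1 = −31·839 + 102·255
1 = 102·18713 − 2275·839
1 = −2275·56978 + 6927·18713
1 = 6927·75691 − 9202·56978
Hence 56978⁻¹ ≡ -9202 ≡ 66489 (mod 75691).

66489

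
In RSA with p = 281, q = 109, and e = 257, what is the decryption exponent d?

353

φ(n) = (p−1)(q−1) = 280·108 = 30240.
Need d with 257·d ≡ 1 (mod 30240). Apply the extended Euclidean algorithm:
30240 = 117×257 + 171
257 = 1×171 + 86
171 = 1×86 + 85
86 = 1×85 + 1
85 = 85×1 + 0
Back-substitute:
1 = 86 − 85
1 = −171 + 2·86
1 = 2·257 − 3·171
1 = −3·30240 + 353·257
So 257·353 ≡ 1 (mod 30240), hence d = 353.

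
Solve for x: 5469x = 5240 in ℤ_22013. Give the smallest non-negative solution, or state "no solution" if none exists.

17361

First find gcd(5469, 22013):
22013 = 4×5469 + 137
5469 = 39×137 + 126
137 = 1×126 + 11
126 = 11×11 + 5
11 = 2×5 + 1
5 = 5×1 + 0
gcd = 1, so a unique solution mod 22013 exists.
Back-substitute for the Bézout coefficients:
1 = 11 − 2·5
1 = −2·126 + 23·11
1 = 23·137 − 25·126
1 = −25·5469 + 998·137
1 = 998·22013 − 4017·5469
So 5469·(-4017) ≡ 1 (mod 22013), giving 5469⁻¹ ≡ 17996.
x ≡ 5469⁻¹·5240 ≡ 17996·5240 ≡ 17361 (mod 22013).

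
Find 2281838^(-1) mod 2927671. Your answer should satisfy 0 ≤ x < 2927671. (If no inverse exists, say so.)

400492

Apply the Euclidean algorithm to 2927671 and 2281838:
2927671 = 1×2281838 + 645833
2281838 = 3×645833 + 344339
645833 = 1×344339 + 301494
344339 = 1×301494 + 42845
301494 = 7×42845 + 1579
42845 = 27×1579 + 212
1579 = 7×212 + 95
212 = 2×95 + 22
95 = 4×22 + 7
22 = 3×7 + 1
7 = 7×1 + 0
The gcd is 1. Working backward:
1 = 22 − 3·7
1 = −3·95 + 13·22
1 = 13·212 − 29·95
1 = −29·1579 + 216·212
1 = 216·42845 − 5861·1579
1 = −5861·301494 + 41243·42845
1 = 41243·344339 − 47104·301494
1 = −47104·645833 + 88347·344339
1 = 88347·2281838 − 312145·645833
1 = −312145·2927671 + 400492·2281838
So 2281838·400492 ≡ 1 (mod 2927671).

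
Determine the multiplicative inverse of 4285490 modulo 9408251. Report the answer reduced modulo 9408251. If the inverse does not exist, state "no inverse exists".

gcd(9408251, 4285490) by repeated division:
9408251 = 2*4285490 + 837271
4285490 = 5*837271 + 99135
837271 = 8*99135 + 44191
99135 = 2*44191 + 10753
44191 = 4*10753 + 1179
10753 = 9*1179 + 142
1179 = 8*142 + 43
142 = 3*43 + 13
43 = 3*13 + 4
13 = 3*4 + 1
4 = 4*1 + 0
Since gcd(4285490, 9408251) = 1, back-substitute to write 1 as a combination:
1 = 13 − 3·4
1 = −3·43 + 10·13
1 = 10·142 − 33·43
1 = −33·1179 + 274·142
1 = 274·10753 − 2499·1179
1 = −2499·44191 + 10270·10753
1 = 10270·99135 − 23039·44191
1 = −23039·837271 + 194582·99135
1 = 194582·4285490 − 995949·837271
1 = −995949·9408251 + 2186480·4285490
So 4285490·2186480 ≡ 1 (mod 9408251).

2186480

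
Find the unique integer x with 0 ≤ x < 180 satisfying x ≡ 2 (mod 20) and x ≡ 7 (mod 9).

Write x = 2 + 20·k. Then 20·k ≡ 7 − 2 ≡ 5 (mod 9).
Need 20⁻¹ mod 9. Extended Euclid on (9, 2):
9 = 4×2 + 1
2 = 2×1 + 0
Back-substitute:
1 = 9 − 4·2
20⁻¹ ≡ 5 (mod 9), so k ≡ 5·5 ≡ 7 (mod 9).
x = 2 + 20·7 = 142.

142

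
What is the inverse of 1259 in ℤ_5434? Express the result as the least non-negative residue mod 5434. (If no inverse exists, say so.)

Apply the Euclidean algorithm to 5434 and 1259:
5434 = 4·1259 + 398
1259 = 3·398 + 65
398 = 6·65 + 8
65 = 8·8 + 1
8 = 8·1 + 0
gcd = 1, so the inverse exists. Back-substitute:
1 = 65 − 8·8
1 = −8·398 + 49·65
1 = 49·1259 − 155·398
1 = −155·5434 + 669·1259
So 1259·669 ≡ 1 (mod 5434).

669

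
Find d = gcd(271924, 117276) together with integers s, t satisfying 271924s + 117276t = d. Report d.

Apply Euclid's algorithm to 271924 and 117276:
271924 = 2×117276 + 37372
117276 = 3×37372 + 5160
37372 = 7×5160 + 1252
5160 = 4×1252 + 152
1252 = 8×152 + 36
152 = 4×36 + 8
36 = 4×8 + 4
8 = 2×4 + 0
gcd(271924, 117276) = 4.
Express as a combination:
4 = 36 − 4·8
4 = −4·152 + 17·36
4 = 17·1252 − 140·152
4 = −140·5160 + 577·1252
4 = 577·37372 − 4179·5160
4 = −4179·117276 + 13114·37372
4 = 13114·271924 − 30407·117276
So 4 = (13114)·271924 + (-30407)·117276.

4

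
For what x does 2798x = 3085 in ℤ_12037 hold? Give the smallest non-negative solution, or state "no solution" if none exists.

10313

First find gcd(2798, 12037):
12037 = 4·2798 + 845
2798 = 3·845 + 263
845 = 3·263 + 56
263 = 4·56 + 39
56 = 1·39 + 17
39 = 2·17 + 5
17 = 3·5 + 2
5 = 2·2 + 1
2 = 2·1 + 0
gcd = 1, so a unique solution mod 12037 exists.
Back-substitute for the Bézout coefficients:
1 = 5 − 2·2
1 = −2·17 + 7·5
1 = 7·39 − 16·17
1 = −16·56 + 23·39
1 = 23·263 − 108·56
1 = −108·845 + 347·263
1 = 347·2798 − 1149·845
1 = −1149·12037 + 4943·2798
So 2798·(4943) ≡ 1 (mod 12037), giving 2798⁻¹ ≡ 4943.
x ≡ 2798⁻¹·3085 ≡ 4943·3085 ≡ 10313 (mod 12037).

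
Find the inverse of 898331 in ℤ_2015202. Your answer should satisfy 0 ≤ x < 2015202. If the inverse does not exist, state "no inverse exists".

no inverse exists

Compute gcd(898331, 2015202):
2015202 = 2·898331 + 218540
898331 = 4·218540 + 24171
218540 = 9·24171 + 1001
24171 = 24·1001 + 147
1001 = 6·147 + 119
147 = 1·119 + 28
119 = 4·28 + 7
28 = 4·7 + 0
The gcd is 7, not 1, hence no inverse exists.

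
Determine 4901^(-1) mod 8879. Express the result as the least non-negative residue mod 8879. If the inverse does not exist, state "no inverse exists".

no inverse exists

Euclidean algorithm on 8879, 4901:
8879 = 1·4901 + 3978
4901 = 1·3978 + 923
3978 = 4·923 + 286
923 = 3·286 + 65
286 = 4·65 + 26
65 = 2·26 + 13
26 = 2·13 + 0
The gcd is 13, not 1, hence no inverse exists.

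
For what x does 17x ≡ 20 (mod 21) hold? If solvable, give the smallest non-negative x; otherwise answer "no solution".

First find gcd(17, 21):
21 = 1·17 + 4
17 = 4·4 + 1
4 = 4·1 + 0
gcd = 1, so a unique solution mod 21 exists.
Back-substitute for the Bézout coefficients:
1 = 17 − 4·4
1 = −4·21 + 5·17
So 17·(5) ≡ 1 (mod 21), giving 17⁻¹ ≡ 5.
x ≡ 17⁻¹·20 ≡ 5·20 ≡ 16 (mod 21).

16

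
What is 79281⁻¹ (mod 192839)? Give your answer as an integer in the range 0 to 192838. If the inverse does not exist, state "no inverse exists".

Extended Euclidean algorithm:
192839 = 2*79281 + 34277
79281 = 2*34277 + 10727
34277 = 3*10727 + 2096
10727 = 5*2096 + 247
2096 = 8*247 + 120
247 = 2*120 + 7
120 = 17*7 + 1
7 = 7*1 + 0
gcd = 1, so the inverse exists. Back-substitute:
1 = 120 − 17·7
1 = −17·247 + 35·120
1 = 35·2096 − 297·247
1 = −297·10727 + 1520·2096
1 = 1520·34277 − 4857·10727
1 = −4857·79281 + 11234·34277
1 = 11234·192839 − 27325·79281
So 79281·(-27325) ≡ 1 (mod 192839), and -27325 ≡ 165514 (mod 192839).

165514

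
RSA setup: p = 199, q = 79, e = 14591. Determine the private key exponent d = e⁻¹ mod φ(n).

φ(n) = (p−1)(q−1) = 198·78 = 15444.
Need d with 14591·d ≡ 1 (mod 15444). Apply the extended Euclidean algorithm:
15444 = 1×14591 + 853
14591 = 17×853 + 90
853 = 9×90 + 43
90 = 2×43 + 4
43 = 10×4 + 3
4 = 1×3 + 1
3 = 3×1 + 0
Back-substitute:
1 = 4 − 3
1 = −43 + 11·4
1 = 11·90 − 23·43
1 = −23·853 + 218·90
1 = 218·14591 − 3729·853
1 = −3729·15444 + 3947·14591
So 14591·3947 ≡ 1 (mod 15444), hence d = 3947.

3947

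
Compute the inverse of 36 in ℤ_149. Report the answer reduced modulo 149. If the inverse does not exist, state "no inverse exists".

29

Extended Euclidean algorithm:
149 = 4×36 + 5
36 = 7×5 + 1
5 = 5×1 + 0
The gcd is 1. Working backward:
1 = 36 − 7·5
1 = −7·149 + 29·36
So 36·29 ≡ 1 (mod 149).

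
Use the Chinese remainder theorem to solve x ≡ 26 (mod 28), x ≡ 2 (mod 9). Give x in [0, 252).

110

Write x = 26 + 28·k. Then 28·k ≡ 2 − 26 ≡ 3 (mod 9).
Need 28⁻¹ mod 9. Extended Euclid on (9, 1):
9 = 9×1 + 0
28⁻¹ ≡ 1 (mod 9), so k ≡ 1·3 ≡ 3 (mod 9).
x = 26 + 28·3 = 110.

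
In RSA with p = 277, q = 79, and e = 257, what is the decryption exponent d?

φ(n) = (p−1)(q−1) = 276·78 = 21528.
Need d with 257·d ≡ 1 (mod 21528). Apply the extended Euclidean algorithm:
21528 = 83*257 + 197
257 = 1*197 + 60
197 = 3*60 + 17
60 = 3*17 + 9
17 = 1*9 + 8
9 = 1*8 + 1
8 = 8*1 + 0
Back-substitute:
1 = 9 − 8
1 = −17 + 2·9
1 = 2·60 − 7·17
1 = −7·197 + 23·60
1 = 23·257 − 30·197
1 = −30·21528 + 2513·257
So 257·2513 ≡ 1 (mod 21528), hence d = 2513.

2513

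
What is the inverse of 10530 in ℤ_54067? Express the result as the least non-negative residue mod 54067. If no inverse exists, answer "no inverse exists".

no inverse exists

Euclidean algorithm on 54067, 10530:
54067 = 5·10530 + 1417
10530 = 7·1417 + 611
1417 = 2·611 + 195
611 = 3·195 + 26
195 = 7·26 + 13
26 = 2·13 + 0
gcd(10530, 54067) = 13 ≠ 1, so 10530 has no multiplicative inverse modulo 54067.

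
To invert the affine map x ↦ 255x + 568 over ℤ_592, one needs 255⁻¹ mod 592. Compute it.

527

gcd(592, 255) by repeated division:
592 = 2*255 + 82
255 = 3*82 + 9
82 = 9*9 + 1
9 = 9*1 + 0
gcd = 1, so the inverse exists. Back-substitute:
1 = 82 − 9·9
1 = −9·255 + 28·82
1 = 28·592 − 65·255
Hence 255⁻¹ ≡ -65 ≡ 527 (mod 592).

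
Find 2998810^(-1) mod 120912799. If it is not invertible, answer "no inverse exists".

12975100

Extended Euclidean algorithm:
120912799 = 40×2998810 + 960399
2998810 = 3×960399 + 117613
960399 = 8×117613 + 19495
117613 = 6×19495 + 643
19495 = 30×643 + 205
643 = 3×205 + 28
205 = 7×28 + 9
28 = 3×9 + 1
9 = 9×1 + 0
The gcd is 1. Working backward:
1 = 28 − 3·9
1 = −3·205 + 22·28
1 = 22·643 − 69·205
1 = −69·19495 + 2092·643
1 = 2092·117613 − 12621·19495
1 = −12621·960399 + 103060·117613
1 = 103060·2998810 − 321801·960399
1 = −321801·120912799 + 12975100·2998810
So 2998810·12975100 ≡ 1 (mod 120912799).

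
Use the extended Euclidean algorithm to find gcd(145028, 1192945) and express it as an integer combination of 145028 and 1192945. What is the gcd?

13

Euclidean algorithm:
1192945 = 8*145028 + 32721
145028 = 4*32721 + 14144
32721 = 2*14144 + 4433
14144 = 3*4433 + 845
4433 = 5*845 + 208
845 = 4*208 + 13
208 = 16*13 + 0
gcd(145028, 1192945) = 13.
Working backward:
13 = 845 − 4·208
13 = −4·4433 + 21·845
13 = 21·14144 − 67·4433
13 = −67·32721 + 155·14144
13 = 155·145028 − 687·32721
13 = −687·1192945 + 5651·145028
So 13 = (-687)·1192945 + (5651)·145028.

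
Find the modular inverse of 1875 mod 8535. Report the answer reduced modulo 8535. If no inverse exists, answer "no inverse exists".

Compute gcd(1875, 8535):
8535 = 4×1875 + 1035
1875 = 1×1035 + 840
1035 = 1×840 + 195
840 = 4×195 + 60
195 = 3×60 + 15
60 = 4×15 + 0
gcd(1875, 8535) = 15 ≠ 1, so 1875 has no multiplicative inverse modulo 8535.

no inverse exists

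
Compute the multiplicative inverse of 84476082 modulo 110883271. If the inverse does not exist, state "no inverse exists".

34267275

gcd(110883271, 84476082) by repeated division:
110883271 = 1×84476082 + 26407189
84476082 = 3×26407189 + 5254515
26407189 = 5×5254515 + 134614
5254515 = 39×134614 + 4569
134614 = 29×4569 + 2113
4569 = 2×2113 + 343
2113 = 6×343 + 55
343 = 6×55 + 13
55 = 4×13 + 3
13 = 4×3 + 1
3 = 3×1 + 0
Since gcd(84476082, 110883271) = 1, back-substitute to write 1 as a combination:
1 = 13 − 4·3
1 = −4·55 + 17·13
1 = 17·343 − 106·55
1 = −106·2113 + 653·343
1 = 653·4569 − 1412·2113
1 = −1412·134614 + 41601·4569
1 = 41601·5254515 − 1623851·134614
1 = −1623851·26407189 + 8160856·5254515
1 = 8160856·84476082 − 26106419·26407189
1 = −26106419·110883271 + 34267275·84476082
So 84476082·34267275 ≡ 1 (mod 110883271).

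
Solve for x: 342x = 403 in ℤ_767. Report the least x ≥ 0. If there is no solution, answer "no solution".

286

First find gcd(342, 767):
767 = 2×342 + 83
342 = 4×83 + 10
83 = 8×10 + 3
10 = 3×3 + 1
3 = 3×1 + 0
gcd = 1, so a unique solution mod 767 exists.
Back-substitute for the Bézout coefficients:
1 = 10 − 3·3
1 = −3·83 + 25·10
1 = 25·342 − 103·83
1 = −103·767 + 231·342
So 342·(231) ≡ 1 (mod 767), giving 342⁻¹ ≡ 231.
x ≡ 342⁻¹·403 ≡ 231·403 ≡ 286 (mod 767).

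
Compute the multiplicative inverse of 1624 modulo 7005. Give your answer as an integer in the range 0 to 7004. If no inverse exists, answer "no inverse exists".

289

gcd(7005, 1624) by repeated division:
7005 = 4*1624 + 509
1624 = 3*509 + 97
509 = 5*97 + 24
97 = 4*24 + 1
24 = 24*1 + 0
The gcd is 1. Working backward:
1 = 97 − 4·24
1 = −4·509 + 21·97
1 = 21·1624 − 67·509
1 = −67·7005 + 289·1624
So 1624·289 ≡ 1 (mod 7005).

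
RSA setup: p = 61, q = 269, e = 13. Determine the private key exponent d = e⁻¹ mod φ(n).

φ(n) = (p−1)(q−1) = 60·268 = 16080.
Need d with 13·d ≡ 1 (mod 16080). Apply the extended Euclidean algorithm:
16080 = 1236×13 + 12
13 = 1×12 + 1
12 = 12×1 + 0
Back-substitute:
1 = 13 − 12
1 = −16080 + 1237·13
So 13·1237 ≡ 1 (mod 16080), hence d = 1237.

1237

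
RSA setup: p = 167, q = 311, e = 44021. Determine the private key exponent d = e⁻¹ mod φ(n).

43401

φ(n) = (p−1)(q−1) = 166·310 = 51460.
Need d with 44021·d ≡ 1 (mod 51460). Apply the extended Euclidean algorithm:
51460 = 1×44021 + 7439
44021 = 5×7439 + 6826
7439 = 1×6826 + 613
6826 = 11×613 + 83
613 = 7×83 + 32
83 = 2×32 + 19
32 = 1×19 + 13
19 = 1×13 + 6
13 = 2×6 + 1
6 = 6×1 + 0
Back-substitute:
1 = 13 − 2·6
1 = −2·19 + 3·13
1 = 3·32 − 5·19
1 = −5·83 + 13·32
1 = 13·613 − 96·83
1 = −96·6826 + 1069·613
1 = 1069·7439 − 1165·6826
1 = −1165·44021 + 6894·7439
1 = 6894·51460 − 8059·44021
So 44021·(-8059) ≡ 1 (mod 51460), hence d ≡ -8059 ≡ 43401 (mod 51460).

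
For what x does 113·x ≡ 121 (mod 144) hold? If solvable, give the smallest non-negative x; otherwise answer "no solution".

89

First find gcd(113, 144):
144 = 1·113 + 31
113 = 3·31 + 20
31 = 1·20 + 11
20 = 1·11 + 9
11 = 1·9 + 2
9 = 4·2 + 1
2 = 2·1 + 0
gcd = 1, so a unique solution mod 144 exists.
Back-substitute for the Bézout coefficients:
1 = 9 − 4·2
1 = −4·11 + 5·9
1 = 5·20 − 9·11
1 = −9·31 + 14·20
1 = 14·113 − 51·31
1 = −51·144 + 65·113
So 113·(65) ≡ 1 (mod 144), giving 113⁻¹ ≡ 65.
x ≡ 113⁻¹·121 ≡ 65·121 ≡ 89 (mod 144).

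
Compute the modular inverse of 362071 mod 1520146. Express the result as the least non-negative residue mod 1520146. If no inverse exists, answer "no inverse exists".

1460133

Extended Euclidean algorithm:
1520146 = 4*362071 + 71862
362071 = 5*71862 + 2761
71862 = 26*2761 + 76
2761 = 36*76 + 25
76 = 3*25 + 1
25 = 25*1 + 0
gcd = 1, so the inverse exists. Back-substitute:
1 = 76 − 3·25
1 = −3·2761 + 109·76
1 = 109·71862 − 2837·2761
1 = −2837·362071 + 14294·71862
1 = 14294·1520146 − 60013·362071
Thus 362071·(-60013) ≡ 1 (mod 1520146); reducing, -60013 mod 1520146 = 1460133.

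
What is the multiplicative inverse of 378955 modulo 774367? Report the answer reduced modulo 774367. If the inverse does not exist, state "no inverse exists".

gcd(774367, 378955) by repeated division:
774367 = 2·378955 + 16457
378955 = 23·16457 + 444
16457 = 37·444 + 29
444 = 15·29 + 9
29 = 3·9 + 2
9 = 4·2 + 1
2 = 2·1 + 0
gcd = 1, so the inverse exists. Back-substitute:
1 = 9 − 4·2
1 = −4·29 + 13·9
1 = 13·444 − 199·29
1 = −199·16457 + 7376·444
1 = 7376·378955 − 169847·16457
1 = −169847·774367 + 347070·378955
So 378955·347070 ≡ 1 (mod 774367).

347070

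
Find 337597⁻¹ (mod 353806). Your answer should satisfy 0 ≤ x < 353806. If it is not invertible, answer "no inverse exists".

87311

Extended Euclidean algorithm:
353806 = 1·337597 + 16209
337597 = 20·16209 + 13417
16209 = 1·13417 + 2792
13417 = 4·2792 + 2249
2792 = 1·2249 + 543
2249 = 4·543 + 77
543 = 7·77 + 4
77 = 19·4 + 1
4 = 4·1 + 0
The gcd is 1. Working backward:
1 = 77 − 19·4
1 = −19·543 + 134·77
1 = 134·2249 − 555·543
1 = −555·2792 + 689·2249
1 = 689·13417 − 3311·2792
1 = −3311·16209 + 4000·13417
1 = 4000·337597 − 83311·16209
1 = −83311·353806 + 87311·337597
So 337597·87311 ≡ 1 (mod 353806).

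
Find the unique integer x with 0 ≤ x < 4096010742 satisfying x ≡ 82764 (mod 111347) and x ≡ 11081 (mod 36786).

Write x = 82764 + 111347·k. Then 111347·k ≡ 11081 − 82764 ≡ 1889 (mod 36786).
Need 111347⁻¹ mod 36786. Extended Euclid on (36786, 989):
36786 = 37×989 + 193
989 = 5×193 + 24
193 = 8×24 + 1
24 = 24×1 + 0
Back-substitute:
1 = 193 − 8·24
1 = −8·989 + 41·193
1 = 41·36786 − 1525·989
111347⁻¹ ≡ 35261 (mod 36786), so k ≡ 35261·1889 ≡ 25369 (mod 36786).
x = 82764 + 111347·25369 = 2824844807.

2824844807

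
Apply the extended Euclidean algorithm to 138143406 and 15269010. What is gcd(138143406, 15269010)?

6

Repeated division:
138143406 = 9·15269010 + 722316
15269010 = 21·722316 + 100374
722316 = 7·100374 + 19698
100374 = 5·19698 + 1884
19698 = 10·1884 + 858
1884 = 2·858 + 168
858 = 5·168 + 18
168 = 9·18 + 6
18 = 3·6 + 0
gcd(138143406, 15269010) = 6.
Back-substituting:
6 = 168 − 9·18
6 = −9·858 + 46·168
6 = 46·1884 − 101·858
6 = −101·19698 + 1056·1884
6 = 1056·100374 − 5381·19698
6 = −5381·722316 + 38723·100374
6 = 38723·15269010 − 818564·722316
6 = −818564·138143406 + 7405799·15269010
So 6 = (-818564)·138143406 + (7405799)·15269010.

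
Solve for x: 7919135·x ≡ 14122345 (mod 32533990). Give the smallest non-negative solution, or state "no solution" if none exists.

4737349

First find gcd(7919135, 32533990):
32533990 = 4×7919135 + 857450
7919135 = 9×857450 + 202085
857450 = 4×202085 + 49110
202085 = 4×49110 + 5645
49110 = 8×5645 + 3950
5645 = 1×3950 + 1695
3950 = 2×1695 + 560
1695 = 3×560 + 15
560 = 37×15 + 5
15 = 3×5 + 0
gcd = 5 and 5 | 14122345, so solutions exist. Divide through by 5: 1583827x ≡ 2824469 (mod 6506798).
Now find 1583827⁻¹ mod 6506798:
6506798 = 4*1583827 + 171490
1583827 = 9*171490 + 40417
171490 = 4*40417 + 9822
40417 = 4*9822 + 1129
9822 = 8*1129 + 790
1129 = 1*790 + 339
790 = 2*339 + 112
339 = 3*112 + 3
112 = 37*3 + 1
3 = 3*1 + 0
Back-substitute:
1 = 112 − 37·3
1 = −37·339 + 112·112
1 = 112·790 − 261·339
1 = −261·1129 + 373·790
1 = 373·9822 − 3245·1129
1 = −3245·40417 + 13353·9822
1 = 13353·171490 − 56657·40417
1 = −56657·1583827 + 523266·171490
1 = 523266·6506798 − 2149721·1583827
So 1583827·(-2149721) ≡ 1 (mod 6506798), i.e. 1583827⁻¹ ≡ 4357077.
Then x ≡ 4357077·2824469 ≡ 4737349 (mod 6506798); the smallest non-negative solution is x = 4737349.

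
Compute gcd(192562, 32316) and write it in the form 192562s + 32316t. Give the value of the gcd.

2

Apply Euclid's algorithm to 192562 and 32316:
192562 = 5×32316 + 30982
32316 = 1×30982 + 1334
30982 = 23×1334 + 300
1334 = 4×300 + 134
300 = 2×134 + 32
134 = 4×32 + 6
32 = 5×6 + 2
6 = 3×2 + 0
gcd(192562, 32316) = 2.
Back-substituting:
2 = 32 − 5·6
2 = −5·134 + 21·32
2 = 21·300 − 47·134
2 = −47·1334 + 209·300
2 = 209·30982 − 4854·1334
2 = −4854·32316 + 5063·30982
2 = 5063·192562 − 30169·32316
So 2 = (5063)·192562 + (-30169)·32316.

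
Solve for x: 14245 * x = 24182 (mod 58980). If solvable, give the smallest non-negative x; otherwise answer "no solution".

gcd(14245, 58980):
58980 = 4·14245 + 2000
14245 = 7·2000 + 245
2000 = 8·245 + 40
245 = 6·40 + 5
40 = 8·5 + 0
gcd = 5, but 5 ∤ 24182, so the congruence has no solution.

no solution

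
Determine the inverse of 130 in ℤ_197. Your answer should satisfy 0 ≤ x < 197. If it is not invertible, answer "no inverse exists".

147

Apply the Euclidean algorithm to 197 and 130:
197 = 1*130 + 67
130 = 1*67 + 63
67 = 1*63 + 4
63 = 15*4 + 3
4 = 1*3 + 1
3 = 3*1 + 0
The gcd is 1. Working backward:
1 = 4 − 3
1 = −63 + 16·4
1 = 16·67 − 17·63
1 = −17·130 + 33·67
1 = 33·197 − 50·130
Thus 130·(-50) ≡ 1 (mod 197); reducing, -50 mod 197 = 147.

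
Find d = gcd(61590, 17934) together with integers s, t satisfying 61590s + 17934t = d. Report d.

6

Apply Euclid's algorithm to 61590 and 17934:
61590 = 3×17934 + 7788
17934 = 2×7788 + 2358
7788 = 3×2358 + 714
2358 = 3×714 + 216
714 = 3×216 + 66
216 = 3×66 + 18
66 = 3×18 + 12
18 = 1×12 + 6
12 = 2×6 + 0
gcd(61590, 17934) = 6.
Express as a combination:
6 = 18 − 12
6 = −66 + 4·18
6 = 4·216 − 13·66
6 = −13·714 + 43·216
6 = 43·2358 − 142·714
6 = −142·7788 + 469·2358
6 = 469·17934 − 1080·7788
6 = −1080·61590 + 3709·17934
So 6 = (-1080)·61590 + (3709)·17934.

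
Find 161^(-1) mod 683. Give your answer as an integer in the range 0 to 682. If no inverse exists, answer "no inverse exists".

gcd(683, 161) by repeated division:
683 = 4×161 + 39
161 = 4×39 + 5
39 = 7×5 + 4
5 = 1×4 + 1
4 = 4×1 + 0
gcd = 1, so the inverse exists. Back-substitute:
1 = 5 − 4
1 = −39 + 8·5
1 = 8·161 − 33·39
1 = −33·683 + 140·161
So 161·140 ≡ 1 (mod 683).

140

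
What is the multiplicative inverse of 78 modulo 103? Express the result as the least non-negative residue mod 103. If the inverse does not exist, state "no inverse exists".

gcd(103, 78) by repeated division:
103 = 1·78 + 25
78 = 3·25 + 3
25 = 8·3 + 1
3 = 3·1 + 0
The gcd is 1. Working backward:
1 = 25 − 8·3
1 = −8·78 + 25·25
1 = 25·103 − 33·78
So 78·(-33) ≡ 1 (mod 103), and -33 ≡ 70 (mod 103).

70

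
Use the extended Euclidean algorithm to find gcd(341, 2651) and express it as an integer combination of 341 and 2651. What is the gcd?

11

Euclidean algorithm:
2651 = 7×341 + 264
341 = 1×264 + 77
264 = 3×77 + 33
77 = 2×33 + 11
33 = 3×11 + 0
gcd(341, 2651) = 11.
Working backward:
11 = 77 − 2·33
11 = −2·264 + 7·77
11 = 7·341 − 9·264
11 = −9·2651 + 70·341
So 11 = (-9)·2651 + (70)·341.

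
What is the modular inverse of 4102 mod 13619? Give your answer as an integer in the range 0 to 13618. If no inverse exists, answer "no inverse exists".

1504

gcd(13619, 4102) by repeated division:
13619 = 3×4102 + 1313
4102 = 3×1313 + 163
1313 = 8×163 + 9
163 = 18×9 + 1
9 = 9×1 + 0
The gcd is 1. Working backward:
1 = 163 − 18·9
1 = −18·1313 + 145·163
1 = 145·4102 − 453·1313
1 = −453·13619 + 1504·4102
So 4102·1504 ≡ 1 (mod 13619).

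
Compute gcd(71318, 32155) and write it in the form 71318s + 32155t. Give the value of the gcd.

Repeated division:
71318 = 2·32155 + 7008
32155 = 4·7008 + 4123
7008 = 1·4123 + 2885
4123 = 1·2885 + 1238
2885 = 2·1238 + 409
1238 = 3·409 + 11
409 = 37·11 + 2
11 = 5·2 + 1
2 = 2·1 + 0
gcd(71318, 32155) = 1.
Express as a combination:
1 = 11 − 5·2
1 = −5·409 + 186·11
1 = 186·1238 − 563·409
1 = −563·2885 + 1312·1238
1 = 1312·4123 − 1875·2885
1 = −1875·7008 + 3187·4123
1 = 3187·32155 − 14623·7008
1 = −14623·71318 + 32433·32155
So 1 = (-14623)·71318 + (32433)·32155.

1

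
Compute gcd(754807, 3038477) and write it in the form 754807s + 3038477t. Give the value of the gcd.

1

Repeated division:
3038477 = 4×754807 + 19249
754807 = 39×19249 + 4096
19249 = 4×4096 + 2865
4096 = 1×2865 + 1231
2865 = 2×1231 + 403
1231 = 3×403 + 22
403 = 18×22 + 7
22 = 3×7 + 1
7 = 7×1 + 0
gcd(754807, 3038477) = 1.
Express as a combination:
1 = 22 − 3·7
1 = −3·403 + 55·22
1 = 55·1231 − 168·403
1 = −168·2865 + 391·1231
1 = 391·4096 − 559·2865
1 = −559·19249 + 2627·4096
1 = 2627·754807 − 103012·19249
1 = −103012·3038477 + 414675·754807
So 1 = (-103012)·3038477 + (414675)·754807.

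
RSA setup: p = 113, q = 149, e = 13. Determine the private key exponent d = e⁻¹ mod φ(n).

15301

φ(n) = (p−1)(q−1) = 112·148 = 16576.
Need d with 13·d ≡ 1 (mod 16576). Apply the extended Euclidean algorithm:
16576 = 1275×13 + 1
13 = 13×1 + 0
Back-substitute:
1 = 16576 − 1275·13
So 13·(-1275) ≡ 1 (mod 16576), hence d ≡ -1275 ≡ 15301 (mod 16576).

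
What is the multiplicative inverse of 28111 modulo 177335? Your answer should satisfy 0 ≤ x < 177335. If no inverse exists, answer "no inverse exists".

95326

Run Euclid on (177335, 28111):
177335 = 6·28111 + 8669
28111 = 3·8669 + 2104
8669 = 4·2104 + 253
2104 = 8·253 + 80
253 = 3·80 + 13
80 = 6·13 + 2
13 = 6·2 + 1
2 = 2·1 + 0
The gcd is 1. Working backward:
1 = 13 − 6·2
1 = −6·80 + 37·13
1 = 37·253 − 117·80
1 = −117·2104 + 973·253
1 = 973·8669 − 4009·2104
1 = −4009·28111 + 13000·8669
1 = 13000·177335 − 82009·28111
So 28111·(-82009) ≡ 1 (mod 177335), and -82009 ≡ 95326 (mod 177335).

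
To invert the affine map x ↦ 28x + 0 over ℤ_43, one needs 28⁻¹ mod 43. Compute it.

20

Extended Euclidean algorithm:
43 = 1×28 + 15
28 = 1×15 + 13
15 = 1×13 + 2
13 = 6×2 + 1
2 = 2×1 + 0
Since gcd(28, 43) = 1, back-substitute to write 1 as a combination:
1 = 13 − 6·2
1 = −6·15 + 7·13
1 = 7·28 − 13·15
1 = −13·43 + 20·28
So 28·20 ≡ 1 (mod 43).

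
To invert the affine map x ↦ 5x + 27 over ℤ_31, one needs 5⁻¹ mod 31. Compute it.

25

Apply the Euclidean algorithm to 31 and 5:
31 = 6*5 + 1
5 = 5*1 + 0
gcd = 1, so the inverse exists. Back-substitute:
1 = 31 − 6·5
So 5·(-6) ≡ 1 (mod 31), and -6 ≡ 25 (mod 31).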